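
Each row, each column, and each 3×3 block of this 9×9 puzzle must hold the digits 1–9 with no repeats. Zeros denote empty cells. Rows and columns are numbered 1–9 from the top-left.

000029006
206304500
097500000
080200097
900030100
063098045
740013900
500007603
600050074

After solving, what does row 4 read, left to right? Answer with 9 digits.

R2C2 = 1 (sole candidate).
R2C8 = 8 (sole candidate).
R2C9 = 9 (sole candidate).
R4C7 = 3: row 4 has {2,7,8,9}; col 7 has {1,5,6,9}; box has {1,4,5,7,9} → only 3 remains.
R6C1 = 1 (sole candidate).
R6C4 = 7 (sole candidate).
R6C7 = 2 (sole candidate).
R8C2 = 2 (sole candidate).
R8C8 = 1 (sole candidate).
R9C2 = 3 (sole candidate).
R9C6 = 2 (sole candidate).
R9C7 = 8 (sole candidate).
R1C2 = 5 (sole candidate).
R1C8 = 3 (sole candidate).
R2C5 = 7 (sole candidate).
R3C7 = 4 (sole candidate).
R3C8 = 2 (sole candidate).
R3C9 = 1 (sole candidate).
R4C1 = 4: row 4 has {2,3,7,8,9}; col 1 has {1,2,5,6,7,9}; box has {1,3,6,8,9} → only 4 remains.
R4C3 = 5: row 4 has {2,3,4,7,8,9}; col 3 has {3,6,7}; box has {1,3,4,6,8,9} → only 5 remains.
R4C5 = 6: row 4 has {2,3,4,5,7,8,9}; col 5 has {1,2,3,5,7,9}; box has {2,3,7,8,9} → only 6 remains.
R4C6 = 1: row 4 has {2,3,4,5,6,7,8,9}; col 6 has {2,3,4,7,8,9}; box has {2,3,6,7,8,9} → only 1 remains.

485261397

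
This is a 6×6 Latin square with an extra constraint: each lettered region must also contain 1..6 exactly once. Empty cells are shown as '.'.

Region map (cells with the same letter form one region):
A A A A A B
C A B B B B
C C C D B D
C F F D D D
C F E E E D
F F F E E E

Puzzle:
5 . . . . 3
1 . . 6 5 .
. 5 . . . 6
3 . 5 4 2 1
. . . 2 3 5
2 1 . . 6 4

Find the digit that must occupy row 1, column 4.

row 1, column 4 = 1: row 1 has {3,5}; col 4 has {2,4,6}; region has {5} → only 1 remains.

1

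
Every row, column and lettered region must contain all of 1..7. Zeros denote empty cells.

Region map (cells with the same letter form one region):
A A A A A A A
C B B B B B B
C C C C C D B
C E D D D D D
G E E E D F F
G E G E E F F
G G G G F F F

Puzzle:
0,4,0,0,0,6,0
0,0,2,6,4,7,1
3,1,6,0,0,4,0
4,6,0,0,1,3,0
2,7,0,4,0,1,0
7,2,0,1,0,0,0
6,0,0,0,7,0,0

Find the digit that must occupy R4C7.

R2C1 = 5: row 2 has {1,2,4,6,7}; col 1 has {2,3,4,6,7}; region has {1,3,4,6} → only 5 remains.
R2C2 = 3: row 2 has {1,2,4,5,6,7}; col 2 has {1,2,4,6,7}; region has {1,2,4,6,7} → only 3 remains.
R3C5 = 2: row 3 has {1,3,4,6}; col 5 has {1,4,7}; region has {1,3,4,5,6} → only 2 remains.
R3C7 = 5: row 3 has {1,2,3,4,6}; col 7 has {1}; region has {1,2,3,4,6,7} → only 5 remains.
R6C6 = 5: row 6 has {1,2,7}; col 6 has {1,3,4,6,7}; region has {1,7} → only 5 remains.
R7C2 = 5: row 7 has {6,7}; col 2 has {1,2,3,4,6,7}; region has {2,6,7} → only 5 remains.
R7C4 = 3: row 7 has {5,6,7}; col 4 has {1,4,6}; region has {2,5,6,7} → only 3 remains.
R7C6 = 2: row 7 has {3,5,6,7}; col 6 has {1,3,4,5,6,7}; region has {1,5,7} → only 2 remains.
R7C7 = 4: row 7 has {2,3,5,6,7}; col 7 has {1,5}; region has {1,2,5,7} → only 4 remains.
R1C1 = 1: row 1 has {4,6}; col 1 has {2,3,4,5,6,7}; region has {4,6} → only 1 remains.
R3C4 = 7: row 3 has {1,2,3,4,5,6}; col 4 has {1,3,4,6}; region has {1,2,3,4,5,6} → only 7 remains.
R6C3 = 4: row 6 has {1,2,5,7}; col 3 has {2,6}; region has {2,3,5,6,7} → only 4 remains.
R6C5 = 3: row 6 has {1,2,4,5,7}; col 5 has {1,2,4,7}; region has {1,2,4,6,7} → only 3 remains.
R6C7 = 6: row 6 has {1,2,3,4,5,7}; col 7 has {1,4,5}; region has {1,2,4,5,7} → only 6 remains.
R7C3 = 1: row 7 has {2,3,4,5,6,7}; col 3 has {2,4,6}; region has {2,3,4,5,6,7} → only 1 remains.
R1C5 = 5: row 1 has {1,4,6}; col 5 has {1,2,3,4,7}; region has {1,4,6} → only 5 remains.
R5C3 = 5: row 5 has {1,2,4,7}; col 3 has {1,2,4,6}; region has {1,2,3,4,6,7} → only 5 remains.
R5C5 = 6: row 5 has {1,2,4,5,7}; col 5 has {1,2,3,4,5,7}; region has {1,3,4} → only 6 remains.
R5C7 = 3: row 5 has {1,2,4,5,6,7}; col 7 has {1,4,5,6}; region has {1,2,4,5,6,7} → only 3 remains.
R1C4 = 2: row 1 has {1,4,5,6}; col 4 has {1,3,4,6,7}; region has {1,4,5,6} → only 2 remains.
R1C7 = 7: row 1 has {1,2,4,5,6}; col 7 has {1,3,4,5,6}; region has {1,2,4,5,6} → only 7 remains.
R4C3 = 7: row 4 has {1,3,4,6}; col 3 has {1,2,4,5,6}; region has {1,3,4,6} → only 7 remains.
R4C4 = 5: row 4 has {1,3,4,6,7}; col 4 has {1,2,3,4,6,7}; region has {1,3,4,6,7} → only 5 remains.
R4C7 = 2: row 4 has {1,3,4,5,6,7}; col 7 has {1,3,4,5,6,7}; region has {1,3,4,5,6,7} → only 2 remains.

2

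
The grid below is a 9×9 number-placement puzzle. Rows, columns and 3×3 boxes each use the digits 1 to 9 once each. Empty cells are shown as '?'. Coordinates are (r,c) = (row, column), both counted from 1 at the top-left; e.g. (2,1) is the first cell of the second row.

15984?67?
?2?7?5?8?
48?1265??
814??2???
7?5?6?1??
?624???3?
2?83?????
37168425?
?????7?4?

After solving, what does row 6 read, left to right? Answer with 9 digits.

962471835

(1,6) = 3: row 1 has {1,4,5,6,7,8,9}; col 6 has {2,4,5,6,7}; box has {1,2,4,5,6,7,8} → only 3 remains.
(1,9) = 2: row 1 has {1,3,4,5,6,7,8,9}; col 9 has {}; box has {5,6,7,8} → only 2 remains.
(2,1) = 6: row 2 has {2,5,7,8}; col 1 has {1,2,3,4,7,8}; box has {1,2,4,5,8,9} → only 6 remains.
(2,3) = 3: row 2 has {2,5,6,7,8}; col 3 has {1,2,4,5,8,9}; box has {1,2,4,5,6,8,9} → only 3 remains.
(2,5) = 9: row 2 has {2,3,5,6,7,8}; col 5 has {2,4,6,8}; box has {1,2,3,4,5,6,7,8} → only 9 remains.
(2,7) = 4: row 2 has {2,3,5,6,7,8,9}; col 7 has {1,2,5,6}; box has {2,5,6,7,8} → only 4 remains.
(2,9) = 1: row 2 has {2,3,4,5,6,7,8,9}; col 9 has {2}; box has {2,4,5,6,7,8} → only 1 remains.
(3,3) = 7: row 3 has {1,2,4,5,6,8}; col 3 has {1,2,3,4,5,8,9}; box has {1,2,3,4,5,6,8,9} → only 7 remains.
(3,8) = 9: row 3 has {1,2,4,5,6,7,8}; col 8 has {3,4,5,7,8}; box has {1,2,4,5,6,7,8} → only 9 remains.
(3,9) = 3: row 3 has {1,2,4,5,6,7,8,9}; col 9 has {1,2}; box has {1,2,4,5,6,7,8,9} → only 3 remains.
(4,8) = 6: row 4 has {1,2,4,8}; col 8 has {3,4,5,7,8,9}; box has {1,3} → only 6 remains.
(5,4) = 9: row 5 has {1,5,6,7}; col 4 has {1,3,4,6,7,8}; box has {2,4,6} → only 9 remains.
(5,6) = 8: row 5 has {1,5,6,7,9}; col 6 has {2,3,4,5,6,7}; box has {2,4,6,9} → only 8 remains.
(5,8) = 2: row 5 has {1,5,6,7,8,9}; col 8 has {3,4,5,6,7,8,9}; box has {1,3,6} → only 2 remains.
(5,9) = 4: row 5 has {1,2,5,6,7,8,9}; col 9 has {1,2,3}; box has {1,2,3,6} → only 4 remains.
(6,1) = 9: row 6 has {2,3,4,6}; col 1 has {1,2,3,4,6,7,8}; box has {1,2,4,5,6,7,8} → only 9 remains.
(6,6) = 1: row 6 has {2,3,4,6,9}; col 6 has {2,3,4,5,6,7,8}; box has {2,4,6,8,9} → only 1 remains.
(7,6) = 9: row 7 has {2,3,8}; col 6 has {1,2,3,4,5,6,7,8}; box has {3,4,6,7,8} → only 9 remains.
(7,7) = 7: row 7 has {2,3,8,9}; col 7 has {1,2,4,5,6}; box has {2,4,5} → only 7 remains.
(7,8) = 1: row 7 has {2,3,7,8,9}; col 8 has {2,3,4,5,6,7,8,9}; box has {2,4,5,7} → only 1 remains.
(7,9) = 6: row 7 has {1,2,3,7,8,9}; col 9 has {1,2,3,4}; box has {1,2,4,5,7} → only 6 remains.
(8,9) = 9: row 8 has {1,2,3,4,5,6,7,8}; col 9 has {1,2,3,4,6}; box has {1,2,4,5,6,7} → only 9 remains.
(9,1) = 5: row 9 has {4,7}; col 1 has {1,2,3,4,6,7,8,9}; box has {1,2,3,7,8} → only 5 remains.
(9,2) = 9: row 9 has {4,5,7}; col 2 has {1,2,5,6,7,8}; box has {1,2,3,5,7,8} → only 9 remains.
(9,3) = 6: row 9 has {4,5,7,9}; col 3 has {1,2,3,4,5,7,8,9}; box has {1,2,3,5,7,8,9} → only 6 remains.
(9,4) = 2: row 9 has {4,5,6,7,9}; col 4 has {1,3,4,6,7,8,9}; box has {3,4,6,7,8,9} → only 2 remains.
(9,5) = 1: row 9 has {2,4,5,6,7,9}; col 5 has {2,4,6,8,9}; box has {2,3,4,6,7,8,9} → only 1 remains.
(9,9) = 8: row 9 has {1,2,4,5,6,7,9}; col 9 has {1,2,3,4,6,9}; box has {1,2,4,5,6,7,9} → only 8 remains.
(4,4) = 5: row 4 has {1,2,4,6,8}; col 4 has {1,2,3,4,6,7,8,9}; box has {1,2,4,6,8,9} → only 5 remains.
(4,7) = 9: row 4 has {1,2,4,5,6,8}; col 7 has {1,2,4,5,6,7}; box has {1,2,3,4,6} → only 9 remains.
(4,9) = 7: row 4 has {1,2,4,5,6,8,9}; col 9 has {1,2,3,4,6,8,9}; box has {1,2,3,4,6,9} → only 7 remains.
(5,2) = 3: row 5 has {1,2,4,5,6,7,8,9}; col 2 has {1,2,5,6,7,8,9}; box has {1,2,4,5,6,7,8,9} → only 3 remains.
(6,5) = 7: row 6 has {1,2,3,4,6,9}; col 5 has {1,2,4,6,8,9}; box has {1,2,4,5,6,8,9} → only 7 remains.
(6,7) = 8: row 6 has {1,2,3,4,6,7,9}; col 7 has {1,2,4,5,6,7,9}; box has {1,2,3,4,6,7,9} → only 8 remains.
(6,9) = 5: row 6 has {1,2,3,4,6,7,8,9}; col 9 has {1,2,3,4,6,7,8,9}; box has {1,2,3,4,6,7,8,9} → only 5 remains.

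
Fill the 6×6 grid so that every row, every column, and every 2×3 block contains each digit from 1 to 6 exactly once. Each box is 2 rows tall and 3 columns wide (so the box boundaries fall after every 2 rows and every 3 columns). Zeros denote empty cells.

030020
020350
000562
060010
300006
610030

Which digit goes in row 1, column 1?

row 3, column 2 = 4 (sole candidate).
row 4, column 4 = 4 (sole candidate).
row 4, column 6 = 3 (sole candidate).
row 5, column 2 = 5 (sole candidate).
row 5, column 5 = 4 (sole candidate).
row 6, column 4 = 2 (sole candidate).
row 6, column 6 = 5 (sole candidate).
row 3, column 1 = 1 (sole candidate).
row 3, column 3 = 3 (sole candidate).
row 5, column 3 = 2 (sole candidate).
row 5, column 4 = 1 (sole candidate).
row 6, column 3 = 4 (sole candidate).
row 1, column 4 = 6 (sole candidate).
row 2, column 1 = 4 (sole candidate).
row 2, column 6 = 1 (sole candidate).
row 4, column 3 = 5 (sole candidate).
row 1, column 1 = 5: row 1 has {2,3,6}; col 1 has {1,3,4,6}; box has {2,3,4} → only 5 remains.

5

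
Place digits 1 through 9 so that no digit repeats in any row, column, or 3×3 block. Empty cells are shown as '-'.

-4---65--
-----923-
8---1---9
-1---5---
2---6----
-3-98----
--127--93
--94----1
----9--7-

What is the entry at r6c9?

2

r7c6 = 8 (sole candidate).
r8c6 = 3 (sole candidate).
r9c6 = 1 (sole candidate).
r8c5 = 5 (sole candidate).
r9c4 = 6 (sole candidate).
r2c5 = 4 (sole candidate).
r1c1 = 9 (hidden single in row 1).
r1c8 = 1 (hidden single in row 1).
r2c1 = 1 (hidden single in row 2).
r4c7 = 9 (hidden single in row 4).
r5c2 = 9 (hidden single in row 5).
r6c7 = 1 (hidden single in row 6).
r5c4 = 1 (hidden single in row 5).
r5c7 = 3 (hidden single in row 5).
r9c1 = 3 (hidden single in column 1).
r3c7 = 7 (hidden single in column 7).
r1c9 = 8 (sole candidate).
r2c9 = 6 (sole candidate).
r3c6 = 2 (sole candidate).
r3c8 = 4 (sole candidate).
r1c5 = 3 (sole candidate).
r3c4 = 5 (sole candidate).
r4c5 = 2 (sole candidate).
r1c4 = 7 (sole candidate).
r2c4 = 8 (sole candidate).
r3c2 = 6 (sole candidate).
r3c3 = 3 (sole candidate).
r4c4 = 3 (sole candidate).
r7c2 = 5 (sole candidate).
r1c3 = 2 (sole candidate).
r2c2 = 7 (sole candidate).
r2c3 = 5 (sole candidate).
r8c1 = 7 (hidden single in row 8).
r9c9 = 5 (hidden single in row 9).
r5c8 = 5 (hidden single in row 5).
r5c3 = 8 (hidden single in row 5).
r9c3 = 4 (sole candidate).
r9c7 = 8 (sole candidate).
r7c1 = 6 (sole candidate).
r7c7 = 4 (sole candidate).
r8c7 = 6 (sole candidate).
r8c8 = 2 (sole candidate).
r9c2 = 2 (sole candidate).
r4c1 = 4 (sole candidate).
r4c9 = 7 (sole candidate).
r5c9 = 4 (sole candidate).
r6c1 = 5 (sole candidate).
r6c8 = 6 (sole candidate).
r6c9 = 2: row 6 has {1,3,5,6,8,9}; col 9 has {1,3,4,5,6,7,8,9}; box has {1,3,4,5,6,7,9} → only 2 remains.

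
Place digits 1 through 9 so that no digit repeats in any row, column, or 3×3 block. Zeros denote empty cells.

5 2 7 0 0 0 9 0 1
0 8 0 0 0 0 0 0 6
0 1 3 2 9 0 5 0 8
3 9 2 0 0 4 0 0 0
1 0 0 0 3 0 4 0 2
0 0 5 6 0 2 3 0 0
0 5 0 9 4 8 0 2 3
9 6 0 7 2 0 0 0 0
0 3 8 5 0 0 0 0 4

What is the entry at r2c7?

2

r2c1 = 4 (sole candidate).
r2c3 = 9 (sole candidate).
r3c1 = 6 (sole candidate).
r3c6 = 7 (sole candidate).
r3c8 = 4 (sole candidate).
r5c2 = 7 (sole candidate).
r5c3 = 6 (sole candidate).
r5c4 = 8 (sole candidate).
r6c1 = 8 (sole candidate).
r6c2 = 4 (sole candidate).
r7c1 = 7 (sole candidate).
r7c3 = 1 (sole candidate).
r7c7 = 6 (sole candidate).
r8c3 = 4 (sole candidate).
r8c9 = 5 (sole candidate).
r9c1 = 2 (sole candidate).
r1c8 = 3 (sole candidate).
r2c8 = 7 (sole candidate).
r4c4 = 1 (sole candidate).
r4c9 = 7 (sole candidate).
r6c5 = 7 (sole candidate).
r6c9 = 9 (sole candidate).
r1c4 = 4 (sole candidate).
r1c6 = 6 (sole candidate).
r2c4 = 3 (sole candidate).
r2c7 = 2: row 2 has {3,4,6,7,8,9}; col 7 has {3,4,5,6,9}; box has {1,3,4,5,6,7,8,9} → only 2 remains.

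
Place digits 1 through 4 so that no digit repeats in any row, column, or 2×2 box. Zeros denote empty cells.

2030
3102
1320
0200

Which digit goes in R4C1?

R1C2 = 4 (sole candidate).
R1C4 = 1 (sole candidate).
R2C3 = 4 (sole candidate).
R3C4 = 4 (sole candidate).
R4C1 = 4: row 4 has {2}; col 1 has {1,2,3}; box has {1,2,3} → only 4 remains.

4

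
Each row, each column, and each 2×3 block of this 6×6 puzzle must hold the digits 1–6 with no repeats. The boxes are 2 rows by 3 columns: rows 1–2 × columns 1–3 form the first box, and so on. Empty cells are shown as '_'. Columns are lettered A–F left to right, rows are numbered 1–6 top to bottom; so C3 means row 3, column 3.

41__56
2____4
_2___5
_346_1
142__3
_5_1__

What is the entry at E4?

2

C1 = 3 (sole candidate).
D1 = 2 (sole candidate).
B2 = 6 (sole candidate).
C2 = 5 (sole candidate).
D2 = 3 (sole candidate).
E2 = 1 (sole candidate).
A3 = 6 (sole candidate).
C3 = 1 (sole candidate).
D3 = 4 (sole candidate).
E3 = 3 (sole candidate).
A4 = 5 (sole candidate).
E4 = 2: row 4 has {1,3,4,5,6}; col 5 has {1,3,5}; box has {1,3,4,5,6} → only 2 remains.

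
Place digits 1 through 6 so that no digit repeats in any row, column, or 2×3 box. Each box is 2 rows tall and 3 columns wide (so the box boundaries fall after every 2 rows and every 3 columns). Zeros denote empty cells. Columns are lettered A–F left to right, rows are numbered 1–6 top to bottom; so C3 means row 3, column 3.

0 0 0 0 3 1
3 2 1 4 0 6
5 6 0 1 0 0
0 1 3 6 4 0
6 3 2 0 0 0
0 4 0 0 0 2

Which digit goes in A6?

1

A1 = 4 (sole candidate).
B1 = 5 (sole candidate).
C1 = 6 (sole candidate).
D1 = 2 (sole candidate).
E2 = 5 (sole candidate).
C3 = 4 (sole candidate).
E3 = 2 (sole candidate).
F3 = 3 (sole candidate).
A4 = 2 (sole candidate).
F4 = 5 (sole candidate).
D5 = 5 (sole candidate).
E5 = 1 (sole candidate).
F5 = 4 (sole candidate).
A6 = 1: row 6 has {2,4}; col 1 has {2,3,4,5,6}; box has {2,3,4,6} → only 1 remains.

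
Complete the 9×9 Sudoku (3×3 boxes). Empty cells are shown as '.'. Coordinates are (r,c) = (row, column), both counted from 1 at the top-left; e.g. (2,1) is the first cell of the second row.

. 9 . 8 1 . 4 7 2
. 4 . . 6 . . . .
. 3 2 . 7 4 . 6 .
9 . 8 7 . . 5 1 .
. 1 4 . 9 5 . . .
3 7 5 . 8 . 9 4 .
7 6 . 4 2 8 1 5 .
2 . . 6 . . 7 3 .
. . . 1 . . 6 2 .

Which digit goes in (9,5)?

(1,3) = 6 (sole candidate).
(1,6) = 3 (sole candidate).
(3,7) = 8 (sole candidate).
(4,2) = 2 (sole candidate).
(4,6) = 6 (sole candidate).
(4,9) = 3 (sole candidate).
(5,1) = 6 (sole candidate).
(5,7) = 2 (sole candidate).
(5,8) = 8 (sole candidate).
(5,9) = 7 (sole candidate).
(6,4) = 2 (sole candidate).
(6,6) = 1 (sole candidate).
(6,9) = 6 (sole candidate).
(7,9) = 9 (sole candidate).
(8,5) = 5 (sole candidate).
(8,6) = 9 (sole candidate).
(9,5) = 3: row 9 has {1,2,6}; col 5 has {1,2,5,6,7,8,9}; box has {1,2,4,5,6,8,9} → only 3 remains.

3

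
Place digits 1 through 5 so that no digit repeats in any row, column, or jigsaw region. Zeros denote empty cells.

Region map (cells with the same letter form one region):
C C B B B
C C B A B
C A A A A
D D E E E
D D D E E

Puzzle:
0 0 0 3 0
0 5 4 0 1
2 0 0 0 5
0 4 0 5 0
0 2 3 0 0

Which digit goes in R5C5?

4

R1C2 = 1: row 1 has {3}; col 2 has {2,4,5}; region has {2,5} → only 1 remains.
R1C5 = 2: row 1 has {1,3}; col 5 has {1,5}; region has {1,3,4} → only 2 remains.
R2C1 = 3: row 2 has {1,4,5}; col 1 has {2}; region has {1,2,5} → only 3 remains.
R2C4 = 2: row 2 has {1,3,4,5}; col 4 has {3,5}; region has {5} → only 2 remains.
R3C2 = 3: row 3 has {2,5}; col 2 has {1,2,4,5}; region has {2,5} → only 3 remains.
R3C3 = 1: row 3 has {2,3,5}; col 3 has {3,4}; region has {2,3,5} → only 1 remains.
R3C4 = 4: row 3 has {1,2,3,5}; col 4 has {2,3,5}; region has {1,2,3,5} → only 4 remains.
R4C1 = 1: row 4 has {4,5}; col 1 has {2,3}; region has {2,3,4} → only 1 remains.
R4C3 = 2: row 4 has {1,4,5}; col 3 has {1,3,4}; region has {5} → only 2 remains.
R4C5 = 3: row 4 has {1,2,4,5}; col 5 has {1,2,5}; region has {2,5} → only 3 remains.
R5C1 = 5: row 5 has {2,3}; col 1 has {1,2,3}; region has {1,2,3,4} → only 5 remains.
R5C4 = 1: row 5 has {2,3,5}; col 4 has {2,3,4,5}; region has {2,3,5} → only 1 remains.
R5C5 = 4: row 5 has {1,2,3,5}; col 5 has {1,2,3,5}; region has {1,2,3,5} → only 4 remains.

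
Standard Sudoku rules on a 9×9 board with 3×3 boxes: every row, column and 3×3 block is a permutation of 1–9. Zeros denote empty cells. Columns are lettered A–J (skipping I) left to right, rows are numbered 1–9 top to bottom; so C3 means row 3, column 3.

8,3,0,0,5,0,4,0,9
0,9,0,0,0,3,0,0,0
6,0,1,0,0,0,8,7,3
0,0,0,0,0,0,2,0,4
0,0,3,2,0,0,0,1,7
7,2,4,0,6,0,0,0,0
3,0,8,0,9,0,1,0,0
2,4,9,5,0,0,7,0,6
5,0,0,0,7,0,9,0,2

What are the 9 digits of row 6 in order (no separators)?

724961358

A2 = 4: row 2 has {3,9}; col 1 has {2,3,5,6,7,8}; box has {1,3,6,8,9} → only 4 remains.
B3 = 5: row 3 has {1,3,6,7,8}; col 2 has {2,3,4,9}; box has {1,3,4,6,8,9} → only 5 remains.
A5 = 9: row 5 has {1,2,3,7}; col 1 has {2,3,4,5,6,7,8}; box has {2,3,4,7} → only 9 remains.
J7 = 5: row 7 has {1,3,8,9}; col 9 has {2,3,4,6,7,9}; box has {1,2,6,7,9} → only 5 remains.
C9 = 6: row 9 has {2,5,7,9}; col 3 has {1,3,4,8,9}; box has {2,3,4,5,8,9} → only 6 remains.
J2 = 1: row 2 has {3,4,9}; col 9 has {2,3,4,5,6,7,9}; box has {3,4,7,8,9} → only 1 remains.
A4 = 1: row 4 has {2,4}; col 1 has {2,3,4,5,6,7,8,9}; box has {2,3,4,7,9} → only 1 remains.
C4 = 5: row 4 has {1,2,4}; col 3 has {1,3,4,6,8,9}; box has {1,2,3,4,7,9} → only 5 remains.
J6 = 8: row 6 has {2,4,6,7}; col 9 has {1,2,3,4,5,6,7,9}; box has {1,2,4,7} → only 8 remains.
B7 = 7: row 7 has {1,3,5,8,9}; col 2 has {2,3,4,5,9}; box has {2,3,4,5,6,8,9} → only 7 remains.
H7 = 4: row 7 has {1,3,5,7,8,9}; col 8 has {1,7}; box has {1,2,5,6,7,9} → only 4 remains.
B9 = 1: row 9 has {2,5,6,7,9}; col 2 has {2,3,4,5,7,9}; box has {2,3,4,5,6,7,8,9} → only 1 remains.
D7 = 6: row 7 has {1,3,4,5,7,8,9}; col 4 has {2,5}; box has {5,7,9} → only 6 remains.
F7 = 2: row 7 has {1,3,4,5,6,7,8,9}; col 6 has {3}; box has {5,6,7,9} → only 2 remains.
E3 = 2: in row 3, 2 can only go here (every other open cell in that row sees a 2).
E2 = 8: row 2 has {1,3,4,9}; col 5 has {2,5,6,7,9}; box has {2,3,5} → only 8 remains.
E4 = 3: row 4 has {1,2,4,5}; col 5 has {2,5,6,7,8,9}; box has {2,6} → only 3 remains.
E5 = 4: row 5 has {1,2,3,7,9}; col 5 has {2,3,5,6,7,8,9}; box has {2,3,6} → only 4 remains.
E8 = 1: row 8 has {2,4,5,6,7,9}; col 5 has {2,3,4,5,6,7,8,9}; box has {2,5,6,7,9} → only 1 remains.
F8 = 8: row 8 has {1,2,4,5,6,7,9}; col 6 has {2,3}; box has {1,2,5,6,7,9} → only 8 remains.
H8 = 3: row 8 has {1,2,4,5,6,7,8,9}; col 8 has {1,4,7}; box has {1,2,4,5,6,7,9} → only 3 remains.
F9 = 4: row 9 has {1,2,5,6,7,9}; col 6 has {2,3,8}; box has {1,2,5,6,7,8,9} → only 4 remains.
H9 = 8: row 9 has {1,2,4,5,6,7,9}; col 8 has {1,3,4,7}; box has {1,2,3,4,5,6,7,9} → only 8 remains.
D2 = 7: row 2 has {1,3,4,8,9}; col 4 has {2,5,6}; box has {2,3,5,8} → only 7 remains.
F3 = 9: row 3 has {1,2,3,5,6,7,8}; col 6 has {2,3,4,8}; box has {2,3,5,7,8} → only 9 remains.
F4 = 7: row 4 has {1,2,3,4,5}; col 6 has {2,3,4,8,9}; box has {2,3,4,6} → only 7 remains.
F5 = 5: row 5 has {1,2,3,4,7,9}; col 6 has {2,3,4,7,8,9}; box has {2,3,4,6,7} → only 5 remains.
G5 = 6: row 5 has {1,2,3,4,5,7,9}; col 7 has {1,2,4,7,8,9}; box has {1,2,4,7,8} → only 6 remains.
F6 = 1: row 6 has {2,4,6,7,8}; col 6 has {2,3,4,5,7,8,9}; box has {2,3,4,5,6,7} → only 1 remains.
D9 = 3: row 9 has {1,2,4,5,6,7,8,9}; col 4 has {2,5,6,7}; box has {1,2,4,5,6,7,8,9} → only 3 remains.
D1 = 1: row 1 has {3,4,5,8,9}; col 4 has {2,3,5,6,7}; box has {2,3,5,7,8,9} → only 1 remains.
F1 = 6: row 1 has {1,3,4,5,8,9}; col 6 has {1,2,3,4,5,7,8,9}; box has {1,2,3,5,7,8,9} → only 6 remains.
H1 = 2: row 1 has {1,3,4,5,6,8,9}; col 8 has {1,3,4,7,8}; box has {1,3,4,7,8,9} → only 2 remains.
C2 = 2: row 2 has {1,3,4,7,8,9}; col 3 has {1,3,4,5,6,8,9}; box has {1,3,4,5,6,8,9} → only 2 remains.
G2 = 5: row 2 has {1,2,3,4,7,8,9}; col 7 has {1,2,4,6,7,8,9}; box has {1,2,3,4,7,8,9} → only 5 remains.
H2 = 6: row 2 has {1,2,3,4,5,7,8,9}; col 8 has {1,2,3,4,7,8}; box has {1,2,3,4,5,7,8,9} → only 6 remains.
D3 = 4: row 3 has {1,2,3,5,6,7,8,9}; col 4 has {1,2,3,5,6,7}; box has {1,2,3,5,6,7,8,9} → only 4 remains.
H4 = 9: row 4 has {1,2,3,4,5,7}; col 8 has {1,2,3,4,6,7,8}; box has {1,2,4,6,7,8} → only 9 remains.
B5 = 8: row 5 has {1,2,3,4,5,6,7,9}; col 2 has {1,2,3,4,5,7,9}; box has {1,2,3,4,5,7,9} → only 8 remains.
D6 = 9: row 6 has {1,2,4,6,7,8}; col 4 has {1,2,3,4,5,6,7}; box has {1,2,3,4,5,6,7} → only 9 remains.
G6 = 3: row 6 has {1,2,4,6,7,8,9}; col 7 has {1,2,4,5,6,7,8,9}; box has {1,2,4,6,7,8,9} → only 3 remains.
H6 = 5: row 6 has {1,2,3,4,6,7,8,9}; col 8 has {1,2,3,4,6,7,8,9}; box has {1,2,3,4,6,7,8,9} → only 5 remains.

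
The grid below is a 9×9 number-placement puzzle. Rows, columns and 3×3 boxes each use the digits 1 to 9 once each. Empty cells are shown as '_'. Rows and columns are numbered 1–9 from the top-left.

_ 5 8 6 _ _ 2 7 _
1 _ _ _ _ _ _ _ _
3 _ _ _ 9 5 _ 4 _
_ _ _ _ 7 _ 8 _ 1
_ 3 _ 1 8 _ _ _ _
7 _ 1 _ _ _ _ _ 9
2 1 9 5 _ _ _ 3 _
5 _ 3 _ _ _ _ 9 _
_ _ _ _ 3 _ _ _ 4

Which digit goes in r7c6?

4

r1c9 = 3 (sole candidate).
r1c1 = 9 (hidden single in row 1).
r2c7 = 9 (hidden single in row 2).
r3c7 = 1 (hidden single in row 3).
r5c6 = 9 (hidden single in row 5).
r4c2 = 9 (hidden single in row 4).
r6c2 = 8 (hidden single in row 6).
r9c4 = 9 (hidden single in row 9).
r9c1 = 8 (hidden single in column 1).
r6c5 = 5 (hidden single in column 5).
r6c7 = 3 (hidden single in column 7).
r5c7 = 4 (hidden single in column 7).
r5c1 = 6 (sole candidate).
r4c1 = 4 (sole candidate).
r5c9 = 7 (hidden single in row 5).
r2c3 = 4 (hidden single in column 3).
r2c5 = 2 (sole candidate).
r3c2 = 2 (hidden single in column 2).
r8c2 = 4 (hidden single in column 2).
r6c4 = 4 (hidden single in column 4).
r9c7 = 5 (hidden single in column 7).
r9c8 = 1 (hidden single in column 8).
r2c8 = 8 (hidden single in column 8).
r3c9 = 6 (sole candidate).
r7c9 = 8 (sole candidate).
r8c9 = 2 (sole candidate).
r2c9 = 5 (sole candidate).
r3c3 = 7 (sole candidate).
r3c4 = 8 (sole candidate).
r8c4 = 7 (sole candidate).
r8c7 = 6 (sole candidate).
r9c3 = 6 (sole candidate).
r9c6 = 2 (sole candidate).
r2c2 = 6 (sole candidate).
r2c4 = 3 (sole candidate).
r2c6 = 7 (sole candidate).
r4c4 = 2 (sole candidate).
r6c6 = 6 (sole candidate).
r6c8 = 2 (sole candidate).
r7c6 = 4: row 7 has {1,2,3,5,8,9}; col 6 has {2,5,6,7,9}; box has {2,3,5,7,9} → only 4 remains.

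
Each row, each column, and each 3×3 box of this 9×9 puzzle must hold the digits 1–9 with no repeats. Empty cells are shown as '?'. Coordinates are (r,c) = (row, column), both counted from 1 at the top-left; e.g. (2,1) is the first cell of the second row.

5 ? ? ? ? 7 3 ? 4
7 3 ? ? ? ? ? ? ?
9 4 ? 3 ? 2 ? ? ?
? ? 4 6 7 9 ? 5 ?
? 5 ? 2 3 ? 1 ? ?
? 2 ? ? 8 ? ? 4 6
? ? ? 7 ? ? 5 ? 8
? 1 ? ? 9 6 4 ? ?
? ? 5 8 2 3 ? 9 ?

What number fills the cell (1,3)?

8

(4,2) = 8: row 4 has {4,5,6,7,9}; col 2 has {1,2,3,4,5}; box has {2,4,5} → only 8 remains.
(4,7) = 2: row 4 has {4,5,6,7,8,9}; col 7 has {1,3,4,5}; box has {1,4,5,6} → only 2 remains.
(4,9) = 3: row 4 has {2,4,5,6,7,8,9}; col 9 has {4,6,8}; box has {1,2,4,5,6} → only 3 remains.
(5,1) = 6: row 5 has {1,2,3,5}; col 1 has {5,7,9}; box has {2,4,5,8} → only 6 remains.
(5,6) = 4: row 5 has {1,2,3,5,6}; col 6 has {2,3,6,7,9}; box has {2,3,6,7,8,9} → only 4 remains.
(7,6) = 1: row 7 has {5,7,8}; col 6 has {2,3,4,6,7,9}; box has {2,3,6,7,8,9} → only 1 remains.
(8,4) = 5: row 8 has {1,4,6,9}; col 4 has {2,3,6,7,8}; box has {1,2,3,6,7,8,9} → only 5 remains.
(9,1) = 4: row 9 has {2,3,5,8,9}; col 1 has {5,6,7,9}; box has {1,5} → only 4 remains.
(1,2) = 6: row 1 has {3,4,5,7}; col 2 has {1,2,3,4,5,8}; box has {3,4,5,7,9} → only 6 remains.
(1,5) = 1: row 1 has {3,4,5,6,7}; col 5 has {2,3,7,8,9}; box has {2,3,7} → only 1 remains.
(4,1) = 1: row 4 has {2,3,4,5,6,7,8,9}; col 1 has {4,5,6,7,9}; box has {2,4,5,6,8} → only 1 remains.
(6,1) = 3: row 6 has {2,4,6,8}; col 1 has {1,4,5,6,7,9}; box has {1,2,4,5,6,8} → only 3 remains.
(6,4) = 1: row 6 has {2,3,4,6,8}; col 4 has {2,3,5,6,7,8}; box has {2,3,4,6,7,8,9} → only 1 remains.
(6,6) = 5: row 6 has {1,2,3,4,6,8}; col 6 has {1,2,3,4,6,7,9}; box has {1,2,3,4,6,7,8,9} → only 5 remains.
(7,1) = 2: row 7 has {1,5,7,8}; col 1 has {1,3,4,5,6,7,9}; box has {1,4,5} → only 2 remains.
(7,2) = 9: row 7 has {1,2,5,7,8}; col 2 has {1,2,3,4,5,6,8}; box has {1,2,4,5} → only 9 remains.
(7,5) = 4: row 7 has {1,2,5,7,8,9}; col 5 has {1,2,3,7,8,9}; box has {1,2,3,5,6,7,8,9} → only 4 remains.
(8,1) = 8: row 8 has {1,4,5,6,9}; col 1 has {1,2,3,4,5,6,7,9}; box has {1,2,4,5,9} → only 8 remains.
(9,2) = 7: row 9 has {2,3,4,5,8,9}; col 2 has {1,2,3,4,5,6,8,9}; box has {1,2,4,5,8,9} → only 7 remains.
(9,7) = 6: row 9 has {2,3,4,5,7,8,9}; col 7 has {1,2,3,4,5}; box has {4,5,8,9} → only 6 remains.
(9,9) = 1: row 9 has {2,3,4,5,6,7,8,9}; col 9 has {3,4,6,8}; box has {4,5,6,8,9} → only 1 remains.
(1,4) = 9: row 1 has {1,3,4,5,6,7}; col 4 has {1,2,3,5,6,7,8}; box has {1,2,3,7} → only 9 remains.
(2,4) = 4: row 2 has {3,7}; col 4 has {1,2,3,5,6,7,8,9}; box has {1,2,3,7,9} → only 4 remains.
(2,6) = 8: row 2 has {3,4,7}; col 6 has {1,2,3,4,5,6,7,9}; box has {1,2,3,4,7,9} → only 8 remains.
(2,7) = 9: row 2 has {3,4,7,8}; col 7 has {1,2,3,4,5,6}; box has {3,4} → only 9 remains.
(6,7) = 7: row 6 has {1,2,3,4,5,6,8}; col 7 has {1,2,3,4,5,6,9}; box has {1,2,3,4,5,6} → only 7 remains.
(7,8) = 3: row 7 has {1,2,4,5,7,8,9}; col 8 has {4,5,9}; box has {1,4,5,6,8,9} → only 3 remains.
(8,3) = 3: row 8 has {1,4,5,6,8,9}; col 3 has {4,5}; box has {1,2,4,5,7,8,9} → only 3 remains.
(3,7) = 8: row 3 has {2,3,4,9}; col 7 has {1,2,3,4,5,6,7,9}; box has {3,4,9} → only 8 remains.
(5,8) = 8: row 5 has {1,2,3,4,5,6}; col 8 has {3,4,5,9}; box has {1,2,3,4,5,6,7} → only 8 remains.
(5,9) = 9: row 5 has {1,2,3,4,5,6,8}; col 9 has {1,3,4,6,8}; box has {1,2,3,4,5,6,7,8} → only 9 remains.
(6,3) = 9: row 6 has {1,2,3,4,5,6,7,8}; col 3 has {3,4,5}; box has {1,2,3,4,5,6,8} → only 9 remains.
(7,3) = 6: row 7 has {1,2,3,4,5,7,8,9}; col 3 has {3,4,5,9}; box has {1,2,3,4,5,7,8,9} → only 6 remains.
(1,8) = 2: row 1 has {1,3,4,5,6,7,9}; col 8 has {3,4,5,8,9}; box has {3,4,8,9} → only 2 remains.
(2,9) = 5: row 2 has {3,4,7,8,9}; col 9 has {1,3,4,6,8,9}; box has {2,3,4,8,9} → only 5 remains.
(3,3) = 1: row 3 has {2,3,4,8,9}; col 3 has {3,4,5,6,9}; box has {3,4,5,6,7,9} → only 1 remains.
(3,9) = 7: row 3 has {1,2,3,4,8,9}; col 9 has {1,3,4,5,6,8,9}; box has {2,3,4,5,8,9} → only 7 remains.
(5,3) = 7: row 5 has {1,2,3,4,5,6,8,9}; col 3 has {1,3,4,5,6,9}; box has {1,2,3,4,5,6,8,9} → only 7 remains.
(8,8) = 7: row 8 has {1,3,4,5,6,8,9}; col 8 has {2,3,4,5,8,9}; box has {1,3,4,5,6,8,9} → only 7 remains.
(8,9) = 2: row 8 has {1,3,4,5,6,7,8,9}; col 9 has {1,3,4,5,6,7,8,9}; box has {1,3,4,5,6,7,8,9} → only 2 remains.
(1,3) = 8: row 1 has {1,2,3,4,5,6,7,9}; col 3 has {1,3,4,5,6,7,9}; box has {1,3,4,5,6,7,9} → only 8 remains.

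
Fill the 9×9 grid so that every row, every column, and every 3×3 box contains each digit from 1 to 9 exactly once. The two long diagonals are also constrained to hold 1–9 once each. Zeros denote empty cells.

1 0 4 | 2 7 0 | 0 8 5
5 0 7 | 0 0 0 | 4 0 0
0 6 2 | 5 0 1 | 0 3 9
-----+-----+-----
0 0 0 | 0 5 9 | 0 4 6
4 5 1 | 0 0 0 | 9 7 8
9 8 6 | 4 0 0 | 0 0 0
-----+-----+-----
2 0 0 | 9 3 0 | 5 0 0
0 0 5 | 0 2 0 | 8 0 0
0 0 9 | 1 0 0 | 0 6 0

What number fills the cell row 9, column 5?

row 1, column 7 = 6: row 1 has {1,2,4,5,7,8}; col 7 has {4,5,8,9}; box has {3,4,5,8,9} → only 6 remains.
row 3, column 1 = 8: row 3 has {1,2,3,5,6,9}; col 1 has {1,2,4,5,9}; box has {1,2,4,5,6,7} → only 8 remains.
row 3, column 5 = 4: row 3 has {1,2,3,5,6,8,9}; col 5 has {2,3,5,7}; box has {1,2,5,7} → only 4 remains.
row 3, column 7 = 7: row 3 has {1,2,3,4,5,6,8,9}; col 7 has {4,5,6,8,9}; box has {3,4,5,6,8,9}; anti-diagonal has {4,5,9} → only 7 remains.
row 4, column 3 = 3: row 4 has {4,5,6,9}; col 3 has {1,2,4,5,6,7,9}; box has {1,4,5,6,8,9} → only 3 remains.
row 5, column 5 = 6: row 5 has {1,4,5,7,8,9}; col 5 has {2,3,4,5,7}; box has {4,5,9}; main diagonal has {1,2,5}; anti-diagonal has {4,5,7,9} → only 6 remains.
row 6, column 5 = 1: row 6 has {4,6,8,9}; col 5 has {2,3,4,5,6,7}; box has {4,5,6,9} → only 1 remains.
row 7, column 3 = 8: row 7 has {2,3,5,9}; col 3 has {1,2,3,4,5,6,7,9}; box has {2,5,9}; anti-diagonal has {4,5,6,7,9} → only 8 remains.
row 7, column 8 = 1: row 7 has {2,3,5,8,9}; col 8 has {3,4,6,7,8}; box has {5,6,8} → only 1 remains.
row 8, column 8 = 9: row 8 has {2,5,8}; col 8 has {1,3,4,6,7,8}; box has {1,5,6,8}; main diagonal has {1,2,5,6} → only 9 remains.
row 9, column 1 = 3: row 9 has {1,6,9}; col 1 has {1,2,4,5,8,9}; box has {2,5,8,9}; anti-diagonal has {4,5,6,7,8,9} → only 3 remains.
row 9, column 5 = 8: row 9 has {1,3,6,9}; col 5 has {1,2,3,4,5,6,7}; box has {1,2,3,9} → only 8 remains.

8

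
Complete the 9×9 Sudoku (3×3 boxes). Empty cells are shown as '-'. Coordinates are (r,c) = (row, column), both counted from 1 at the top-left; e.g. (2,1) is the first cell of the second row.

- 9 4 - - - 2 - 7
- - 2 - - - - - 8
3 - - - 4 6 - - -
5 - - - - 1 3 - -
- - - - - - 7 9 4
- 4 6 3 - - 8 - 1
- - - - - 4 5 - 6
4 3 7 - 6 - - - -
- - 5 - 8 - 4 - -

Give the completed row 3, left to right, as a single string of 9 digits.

378246915

(4,9) = 2 (sole candidate).
(6,8) = 5 (sole candidate).
(8,9) = 9 (sole candidate).
(9,9) = 3 (sole candidate).
(3,8) = 1: row 3 has {3,4,6}; col 8 has {5,9}; box has {2,7,8} → only 1 remains.
(3,9) = 5: row 3 has {1,3,4,6}; col 9 has {1,2,3,4,6,7,8,9}; box has {1,2,7,8} → only 5 remains.
(4,8) = 6 (sole candidate).
(8,7) = 1 (sole candidate).
(1,8) = 3 (sole candidate).
(2,8) = 4 (sole candidate).
(3,3) = 8: row 3 has {1,3,4,5,6}; col 3 has {2,4,5,6,7}; box has {2,3,4,9} → only 8 remains.
(3,7) = 9: row 3 has {1,3,4,5,6,8}; col 7 has {1,2,3,4,5,7,8}; box has {1,2,3,4,5,7,8} → only 9 remains.
(4,3) = 9 (sole candidate).
(4,5) = 7 (sole candidate).
(7,3) = 1 (sole candidate).
(2,7) = 6 (sole candidate).
(3,2) = 7: row 3 has {1,3,4,5,6,8,9}; col 2 has {3,4,9}; box has {2,3,4,8,9} → only 7 remains.
(3,4) = 2: row 3 has {1,3,4,5,6,7,8,9}; col 4 has {3}; box has {4,6} → only 2 remains.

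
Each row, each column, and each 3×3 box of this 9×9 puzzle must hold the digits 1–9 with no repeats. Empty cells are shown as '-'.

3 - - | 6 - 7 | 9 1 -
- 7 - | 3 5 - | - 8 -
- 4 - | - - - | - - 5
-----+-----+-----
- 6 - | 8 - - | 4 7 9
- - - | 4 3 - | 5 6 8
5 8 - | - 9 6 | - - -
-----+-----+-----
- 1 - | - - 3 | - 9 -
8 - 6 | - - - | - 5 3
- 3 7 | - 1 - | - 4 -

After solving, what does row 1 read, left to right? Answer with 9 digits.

358647912

r4c5 = 2: row 4 has {4,6,7,8,9}; col 5 has {1,3,5,9}; box has {3,4,6,8,9} → only 2 remains.
r5c6 = 1: row 5 has {3,4,5,6,8}; col 6 has {3,6,7}; box has {2,3,4,6,8,9} → only 1 remains.
r6c4 = 7: row 6 has {5,6,8,9}; col 4 has {3,4,6,8}; box has {1,2,3,4,6,8,9} → only 7 remains.
r3c5 = 8: row 3 has {4,5}; col 5 has {1,2,3,5,9}; box has {3,5,6,7} → only 8 remains.
r4c1 = 1: row 4 has {2,4,6,7,8,9}; col 1 has {3,5,8}; box has {5,6,8} → only 1 remains.
r4c3 = 3: row 4 has {1,2,4,6,7,8,9}; col 3 has {6,7}; box has {1,5,6,8} → only 3 remains.
r4c6 = 5: row 4 has {1,2,3,4,6,7,8,9}; col 6 has {1,3,6,7}; box has {1,2,3,4,6,7,8,9} → only 5 remains.
r1c5 = 4: row 1 has {1,3,6,7,9}; col 5 has {1,2,3,5,8,9}; box has {3,5,6,7,8} → only 4 remains.
r1c9 = 2: row 1 has {1,3,4,6,7,9}; col 9 has {3,5,8,9}; box has {1,5,8,9} → only 2 remains.
r2c7 = 6: row 2 has {3,5,7,8}; col 7 has {4,5,9}; box has {1,2,5,8,9} → only 6 remains.
r2c9 = 4: row 2 has {3,5,6,7,8}; col 9 has {2,3,5,8,9}; box has {1,2,5,6,8,9} → only 4 remains.
r3c8 = 3: row 3 has {4,5,8}; col 8 has {1,4,5,6,7,8,9}; box has {1,2,4,5,6,8,9} → only 3 remains.
r6c8 = 2: row 6 has {5,6,7,8,9}; col 8 has {1,3,4,5,6,7,8,9}; box has {4,5,6,7,8,9} → only 2 remains.
r6c9 = 1: row 6 has {2,5,6,7,8,9}; col 9 has {2,3,4,5,8,9}; box has {2,4,5,6,7,8,9} → only 1 remains.
r8c5 = 7: row 8 has {3,5,6,8}; col 5 has {1,2,3,4,5,8,9}; box has {1,3} → only 7 remains.
r9c9 = 6: row 9 has {1,3,4,7}; col 9 has {1,2,3,4,5,8,9}; box has {3,4,5,9} → only 6 remains.
r1c2 = 5: row 1 has {1,2,3,4,6,7,9}; col 2 has {1,3,4,6,7,8}; box has {3,4,7} → only 5 remains.
r1c3 = 8: row 1 has {1,2,3,4,5,6,7,9}; col 3 has {3,6,7}; box has {3,4,5,7} → only 8 remains.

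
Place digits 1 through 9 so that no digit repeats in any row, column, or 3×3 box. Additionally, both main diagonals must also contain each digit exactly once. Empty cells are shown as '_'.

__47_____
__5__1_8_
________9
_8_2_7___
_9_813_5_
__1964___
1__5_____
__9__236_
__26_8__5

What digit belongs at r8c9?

4

r4c5 = 5: row 4 has {2,7,8}; col 5 has {1,6}; box has {1,2,3,4,6,7,8,9} → only 5 remains.
r7c6 = 9: row 7 has {1,5}; col 6 has {1,2,3,4,7,8}; box has {2,5,6,8} → only 9 remains.
r3c3 = 8: in column 3, 8 can only go here (every other open cell in that column sees an 8).
r7c7 = 7: row 7 has {1,5,9}; col 7 has {3}; box has {3,5,6}; main diagonal has {1,2,4,5,6,8} → only 7 remains.
r2c2 = 3: row 2 has {1,5,8}; col 2 has {8,9}; box has {4,5,8}; main diagonal has {1,2,4,5,6,7,8} → only 3 remains.
r2c4 = 4: row 2 has {1,3,5,8}; col 4 has {2,5,6,7,8,9}; box has {1,7} → only 4 remains.
r3c4 = 3: row 3 has {8,9}; col 4 has {2,4,5,6,7,8,9}; box has {1,4,7} → only 3 remains.
r3c5 = 2: row 3 has {3,8,9}; col 5 has {1,5,6}; box has {1,3,4,7} → only 2 remains.
r8c4 = 1: row 8 has {2,3,6,9}; col 4 has {2,3,4,5,6,7,8,9}; box has {2,5,6,8,9} → only 1 remains.
r1c1 = 9: row 1 has {4,7}; col 1 has {1}; box has {3,4,5,8}; main diagonal has {1,2,3,4,5,6,7,8} → only 9 remains.
r1c5 = 8: row 1 has {4,7,9}; col 5 has {1,2,5,6}; box has {1,2,3,4,7} → only 8 remains.
r2c5 = 9: row 2 has {1,3,4,5,8}; col 5 has {1,2,5,6,8}; box has {1,2,3,4,7,8} → only 9 remains.
r7c9 = 8: in row 7, 8 can only go here (every other open cell in that row sees an 8).
r8c9 = 4: row 8 has {1,2,3,6,9}; col 9 has {5,8,9}; box has {3,5,6,7,8} → only 4 remains.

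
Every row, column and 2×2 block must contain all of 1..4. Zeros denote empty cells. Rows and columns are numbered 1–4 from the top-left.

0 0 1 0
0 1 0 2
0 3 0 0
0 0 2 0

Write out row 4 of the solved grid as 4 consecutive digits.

1423

R3C3 = 4: row 3 has {3}; col 3 has {1,2}; box has {2} → only 4 remains.
R3C4 = 1: row 3 has {3,4}; col 4 has {2}; box has {2,4} → only 1 remains.
R4C2 = 4: row 4 has {2}; col 2 has {1,3}; box has {3} → only 4 remains.
R4C4 = 3: row 4 has {2,4}; col 4 has {1,2}; box has {1,2,4} → only 3 remains.
R1C2 = 2: row 1 has {1}; col 2 has {1,3,4}; box has {1} → only 2 remains.
R1C4 = 4: row 1 has {1,2}; col 4 has {1,2,3}; box has {1,2} → only 4 remains.
R2C3 = 3: row 2 has {1,2}; col 3 has {1,2,4}; box has {1,2,4} → only 3 remains.
R3C1 = 2: row 3 has {1,3,4}; col 1 has {}; box has {3,4} → only 2 remains.
R4C1 = 1: row 4 has {2,3,4}; col 1 has {2}; box has {2,3,4} → only 1 remains.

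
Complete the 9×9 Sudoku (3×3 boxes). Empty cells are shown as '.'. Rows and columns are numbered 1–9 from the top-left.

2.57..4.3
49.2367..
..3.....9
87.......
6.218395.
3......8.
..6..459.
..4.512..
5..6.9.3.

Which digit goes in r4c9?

r1c6 = 8 (sole candidate).
r2c8 = 1 (sole candidate).
r3c6 = 5 (sole candidate).
r4c6 = 2 (sole candidate).
r5c2 = 4 (sole candidate).
r5c9 = 7 (sole candidate).
r6c6 = 7 (sole candidate).
r1c8 = 6 (sole candidate).
r2c3 = 8 (sole candidate).
r2c9 = 5 (sole candidate).
r3c4 = 4 (sole candidate).
r3c5 = 1 (sole candidate).
r3c7 = 8 (sole candidate).
r3c8 = 2 (sole candidate).
r4c8 = 4 (sole candidate).
r8c8 = 7 (sole candidate).
r9c7 = 1 (sole candidate).
r1c2 = 1 (sole candidate).
r1c5 = 9 (sole candidate).
r3c1 = 7 (sole candidate).
r3c2 = 6 (sole candidate).
r4c5 = 6 (sole candidate).
r4c7 = 3 (sole candidate).
r4c9 = 1: row 4 has {2,3,4,6,7,8}; col 9 has {3,5,7,9}; box has {3,4,5,7,8,9} → only 1 remains.

1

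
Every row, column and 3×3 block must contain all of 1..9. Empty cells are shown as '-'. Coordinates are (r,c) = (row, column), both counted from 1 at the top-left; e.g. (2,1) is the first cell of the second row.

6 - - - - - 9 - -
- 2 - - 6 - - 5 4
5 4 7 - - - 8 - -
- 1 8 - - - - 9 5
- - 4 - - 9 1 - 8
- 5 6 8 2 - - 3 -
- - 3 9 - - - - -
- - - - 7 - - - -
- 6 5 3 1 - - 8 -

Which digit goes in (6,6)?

(1,3) = 1: row 1 has {6,9}; col 3 has {3,4,5,6,7,8}; box has {2,4,5,6,7} → only 1 remains.
(2,3) = 9: row 2 has {2,4,5,6}; col 3 has {1,3,4,5,6,7,8}; box has {1,2,4,5,6,7} → only 9 remains.
(6,9) = 7: row 6 has {2,3,5,6,8}; col 9 has {4,5,8}; box has {1,3,5,8,9} → only 7 remains.
(8,3) = 2: row 8 has {7}; col 3 has {1,3,4,5,6,7,8,9}; box has {3,5,6} → only 2 remains.
(6,1) = 9: row 6 has {2,3,5,6,7,8}; col 1 has {5,6}; box has {1,4,5,6,8} → only 9 remains.
(6,7) = 4: row 6 has {2,3,5,6,7,8,9}; col 7 has {1,8,9}; box has {1,3,5,7,8,9} → only 4 remains.
(6,6) = 1: row 6 has {2,3,4,5,6,7,8,9}; col 6 has {9}; box has {2,8,9} → only 1 remains.

1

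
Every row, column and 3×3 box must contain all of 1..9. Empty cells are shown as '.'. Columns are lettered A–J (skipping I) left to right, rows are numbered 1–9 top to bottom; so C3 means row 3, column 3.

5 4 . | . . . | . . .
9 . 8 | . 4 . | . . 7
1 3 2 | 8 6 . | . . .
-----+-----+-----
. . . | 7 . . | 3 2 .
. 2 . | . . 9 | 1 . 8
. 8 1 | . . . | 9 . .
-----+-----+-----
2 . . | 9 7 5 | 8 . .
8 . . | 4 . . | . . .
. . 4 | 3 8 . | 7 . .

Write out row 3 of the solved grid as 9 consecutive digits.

B2 = 6: row 2 has {4,7,8,9}; col 2 has {2,3,4,8}; box has {1,2,3,4,5,8,9} → only 6 remains.
F3 = 7: row 3 has {1,2,3,6,8}; col 6 has {5,9}; box has {4,6,8} → only 7 remains.
B7 = 1: row 7 has {2,5,7,8,9}; col 2 has {2,3,4,6,8}; box has {2,4,8} → only 1 remains.
A9 = 6: row 9 has {3,4,7,8}; col 1 has {1,2,5,8,9}; box has {1,2,4,8} → only 6 remains.
C1 = 7: row 1 has {4,5}; col 3 has {1,2,4,8}; box has {1,2,3,4,5,6,8,9} → only 7 remains.
A4 = 4: row 4 has {2,3,7}; col 1 has {1,2,5,6,8,9}; box has {1,2,8} → only 4 remains.
C7 = 3: row 7 has {1,2,5,7,8,9}; col 3 has {1,2,4,7,8}; box has {1,2,4,6,8} → only 3 remains.
H1 = 8: in row 1, 8 can only go here (every other open cell in that row sees an 8).
F4 = 8: in row 4, 8 can only go here (every other open cell in that row sees an 8).
E4 = 1: in row 4, 1 can only go here (every other open cell in that row sees a 1).
E8 = 2: row 8 has {4,8}; col 5 has {1,4,6,7,8}; box has {3,4,5,7,8,9} → only 2 remains.
F9 = 1: row 9 has {3,4,6,7,8}; col 6 has {5,7,8,9}; box has {2,3,4,5,7,8,9} → only 1 remains.
F8 = 6: row 8 has {2,4,8}; col 6 has {1,5,7,8,9}; box has {1,2,3,4,5,7,8,9} → only 6 remains.
G8 = 5: row 8 has {2,4,6,8}; col 7 has {1,3,7,8,9}; box has {7,8} → only 5 remains.
H9 = 9: row 9 has {1,3,4,6,7,8}; col 8 has {2,8}; box has {5,7,8} → only 9 remains.
J9 = 2: row 9 has {1,3,4,6,7,8,9}; col 9 has {7,8}; box has {5,7,8,9} → only 2 remains.
G2 = 2: row 2 has {4,6,7,8,9}; col 7 has {1,3,5,7,8,9}; box has {7,8} → only 2 remains.
G3 = 4: row 3 has {1,2,3,6,7,8}; col 7 has {1,2,3,5,7,8,9}; box has {2,7,8} → only 4 remains.
H3 = 5: row 3 has {1,2,3,4,6,7,8}; col 8 has {2,8,9}; box has {2,4,7,8} → only 5 remains.
J3 = 9: row 3 has {1,2,3,4,5,6,7,8}; col 9 has {2,7,8}; box has {2,4,5,7,8} → only 9 remains.

132867459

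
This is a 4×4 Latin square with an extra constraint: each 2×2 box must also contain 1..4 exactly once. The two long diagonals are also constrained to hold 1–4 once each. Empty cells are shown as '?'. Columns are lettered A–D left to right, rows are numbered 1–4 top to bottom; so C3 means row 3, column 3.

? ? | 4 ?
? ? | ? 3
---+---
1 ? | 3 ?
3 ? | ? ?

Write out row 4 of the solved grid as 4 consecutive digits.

3214

A1 = 2: row 1 has {4}; col 1 has {1,3}; box has {}; main diagonal has {3} → only 2 remains.
D1 = 1: row 1 has {2,4}; col 4 has {3}; box has {3,4}; anti-diagonal has {3} → only 1 remains.
A2 = 4: row 2 has {3}; col 1 has {1,2,3}; box has {2} → only 4 remains.
B2 = 1: row 2 has {3,4}; col 2 has {}; box has {2,4}; main diagonal has {2,3} → only 1 remains.
C2 = 2: row 2 has {1,3,4}; col 3 has {3,4}; box has {1,3,4}; anti-diagonal has {1,3} → only 2 remains.
B3 = 4: row 3 has {1,3}; col 2 has {1}; box has {1,3}; anti-diagonal has {1,2,3} → only 4 remains.
D3 = 2: row 3 has {1,3,4}; col 4 has {1,3}; box has {3} → only 2 remains.
B4 = 2: row 4 has {3}; col 2 has {1,4}; box has {1,3,4} → only 2 remains.
C4 = 1: row 4 has {2,3}; col 3 has {2,3,4}; box has {2,3} → only 1 remains.
D4 = 4: row 4 has {1,2,3}; col 4 has {1,2,3}; box has {1,2,3}; main diagonal has {1,2,3} → only 4 remains.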